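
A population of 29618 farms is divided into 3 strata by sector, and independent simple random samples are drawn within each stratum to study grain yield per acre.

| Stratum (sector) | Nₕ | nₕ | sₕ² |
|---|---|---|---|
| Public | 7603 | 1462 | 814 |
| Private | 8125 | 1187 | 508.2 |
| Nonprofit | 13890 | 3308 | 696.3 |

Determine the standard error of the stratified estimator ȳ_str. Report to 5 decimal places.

Var(ȳ_str) = Σₕ Wₕ²(1 − fₕ)sₕ²/nₕ with Wₕ = Nₕ/N, N = 29618.
Public: Wₕ = 0.25670201; term = 0.25670201²·(1 − 0.19229252)·814/1462 = 0.029633958.
Private: Wₕ = 0.27432642; term = 0.27432642²·(1 − 0.14609231)·508.2/1187 = 0.027512506.
Nonprofit: Wₕ = 0.46897157; term = 0.46897157²·(1 − 0.23815695)·696.3/3308 = 0.035268699.
Sum = 0.092415163.
SE = √(0.092415163) = 0.30400.

0.30400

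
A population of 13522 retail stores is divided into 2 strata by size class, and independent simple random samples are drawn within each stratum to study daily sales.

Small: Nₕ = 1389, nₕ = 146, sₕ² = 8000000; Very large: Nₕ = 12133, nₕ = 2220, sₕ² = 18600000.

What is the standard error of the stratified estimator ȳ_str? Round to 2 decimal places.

77.64

Var(ȳ_str) = Σₕ Wₕ²(1 − fₕ)sₕ²/nₕ with Wₕ = Nₕ/N, N = 13522.
Small: Wₕ = 0.10272149; term = 0.10272149²·(1 − 0.10511159)·8000000/146 = 517.40264.
Very large: Wₕ = 0.89727851; term = 0.89727851²·(1 − 0.18297206)·18600000/2220 = 5511.2665.
Sum = 6028.6691.
SE = √(6028.6691) = 77.64.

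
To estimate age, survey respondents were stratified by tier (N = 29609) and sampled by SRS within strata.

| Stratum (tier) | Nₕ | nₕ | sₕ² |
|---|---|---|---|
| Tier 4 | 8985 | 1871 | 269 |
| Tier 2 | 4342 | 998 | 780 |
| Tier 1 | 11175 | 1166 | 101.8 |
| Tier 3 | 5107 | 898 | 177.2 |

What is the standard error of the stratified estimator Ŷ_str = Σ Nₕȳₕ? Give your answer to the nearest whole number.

Var(Ŷ_str) = Σₕ Nₕ²(1 − fₕ)sₕ²/nₕ.
Tier 4: 8985²·(1 − 1871/8985)·269/1871 = 9.1898926 × 10^6.
Tier 2: 4342²·(1 − 998/4342)·780/998 = 1.1348021 × 10^7.
Tier 1: 11175²·(1 − 1166/11175)·101.8/1166 = 9.7653418 × 10^6.
Tier 3: 5107²·(1 − 898/5107)·177.2/898 = 4.241624 × 10^6.
Sum = 3.4544879 × 10^7.
SE = √(3.4544879 × 10^7) = 5877.

5877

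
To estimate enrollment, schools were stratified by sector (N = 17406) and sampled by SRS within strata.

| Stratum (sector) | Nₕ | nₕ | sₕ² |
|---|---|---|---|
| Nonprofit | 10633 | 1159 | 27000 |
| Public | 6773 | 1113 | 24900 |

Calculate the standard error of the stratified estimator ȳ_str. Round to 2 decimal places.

3.25

Var(ȳ_str) = Σₕ Wₕ²(1 − fₕ)sₕ²/nₕ with Wₕ = Nₕ/N, N = 17406.
Nonprofit: Wₕ = 0.61088131; term = 0.61088131²·(1 − 0.10900028)·27000/1159 = 7.7458943.
Public: Wₕ = 0.38911869; term = 0.38911869²·(1 − 0.16432895)·24900/1113 = 2.8307644.
Sum = 10.576659.
SE = √(10.576659) = 3.25.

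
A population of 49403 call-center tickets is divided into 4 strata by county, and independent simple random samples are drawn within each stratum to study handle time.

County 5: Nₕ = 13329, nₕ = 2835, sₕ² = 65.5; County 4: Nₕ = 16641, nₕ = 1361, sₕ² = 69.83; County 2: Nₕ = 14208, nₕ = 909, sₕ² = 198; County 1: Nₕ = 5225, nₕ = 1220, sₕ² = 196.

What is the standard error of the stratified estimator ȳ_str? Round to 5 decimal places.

Var(ȳ_str) = Σₕ Wₕ²(1 − fₕ)sₕ²/nₕ with Wₕ = Nₕ/N, N = 49403.
County 5: Wₕ = 0.26980143; term = 0.26980143²·(1 − 0.21269413)·65.5/2835 = 0.0013240983.
County 4: Wₕ = 0.33684189; term = 0.33684189²·(1 − 0.08178595)·69.83/1361 = 0.005345398.
County 2: Wₕ = 0.28759387; term = 0.28759387²·(1 − 0.06397804)·198/909 = 0.016863457.
County 1: Wₕ = 0.10576281; term = 0.10576281²·(1 − 0.23349282)·196/1220 = 0.0013774581.
Sum = 0.024910411.
SE = √(0.024910411) = 0.15783.

0.15783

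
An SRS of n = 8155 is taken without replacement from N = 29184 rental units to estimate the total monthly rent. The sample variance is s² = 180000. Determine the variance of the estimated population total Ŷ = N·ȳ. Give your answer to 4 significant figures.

Var(Ŷ) = N²·Var(ȳ) = N²·(1 − n/N)·s²/n.
f = 8155/29184 = 0.27943394; Var(ȳ) = 0.72056606·180000/8155 = 15.904585.
Var(Ŷ) = 29184² · 15.904585 = 1.3546028 × 10^10.

1.355 × 10^10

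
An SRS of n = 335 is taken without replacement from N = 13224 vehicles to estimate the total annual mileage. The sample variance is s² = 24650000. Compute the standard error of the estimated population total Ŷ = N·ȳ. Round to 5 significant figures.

Var(Ŷ) = N²·Var(ȳ) = N²·(1 − n/N)·s²/n.
f = 335/13224 = 0.02533273; Var(ȳ) = 0.97466727·24650000/335 = 71718.054.
Var(Ŷ) = 13224² · 71718.054 = 1.2541636 × 10^13.
SE(Ŷ) = √(1.2541636 × 10^13) = 3.5414 × 10^6.

3.5414 × 10^6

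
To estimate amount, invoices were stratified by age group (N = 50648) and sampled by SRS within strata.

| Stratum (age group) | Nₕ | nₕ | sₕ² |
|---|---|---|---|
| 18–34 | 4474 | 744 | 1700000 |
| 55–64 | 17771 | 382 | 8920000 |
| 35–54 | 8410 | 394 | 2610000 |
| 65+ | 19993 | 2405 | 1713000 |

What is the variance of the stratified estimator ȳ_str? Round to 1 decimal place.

3099.5

Var(ȳ_str) = Σₕ Wₕ²(1 − fₕ)sₕ²/nₕ with Wₕ = Nₕ/N, N = 50648.
18–34: Wₕ = 0.08833518; term = 0.08833518²·(1 − 0.16629414)·1700000/744 = 14.864702.
55–64: Wₕ = 0.35087269; term = 0.35087269²·(1 − 0.02149570)·8920000/382 = 2812.9588.
35–54: Wₕ = 0.16604802; term = 0.16604802²·(1 − 0.04684899)·2610000/394 = 174.08983.
65+: Wₕ = 0.39474412; term = 0.39474412²·(1 − 0.12029210)·1713000/2405 = 97.636478.
Sum = 3099.5498.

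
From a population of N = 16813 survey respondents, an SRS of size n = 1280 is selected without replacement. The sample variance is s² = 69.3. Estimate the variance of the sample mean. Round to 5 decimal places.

Under SRS without replacement, Var(ȳ) = (1 − f)·s²/n with f = n/N = 1280/16813 = 0.07613156.
Var(ȳ) = (1 − 0.07613156)·69.3/1280 = 0.92386844·0.054140625 = 0.050018814.

0.05002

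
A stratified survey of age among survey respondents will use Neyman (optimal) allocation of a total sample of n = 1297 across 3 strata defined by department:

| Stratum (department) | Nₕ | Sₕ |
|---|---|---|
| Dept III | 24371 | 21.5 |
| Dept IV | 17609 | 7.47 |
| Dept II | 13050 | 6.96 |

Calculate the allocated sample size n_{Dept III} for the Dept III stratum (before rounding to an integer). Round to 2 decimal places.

910.57

Neyman allocation: nₕ = n·NₕSₕ / Σⱼ NⱼSⱼ.
Σ NⱼSⱼ = 24371·21.5 + 17609·7.47 + 13050·6.96 = 746343.73.
n_{Dept III} = 1297·24371·21.5 / 746343.73 = 910.57.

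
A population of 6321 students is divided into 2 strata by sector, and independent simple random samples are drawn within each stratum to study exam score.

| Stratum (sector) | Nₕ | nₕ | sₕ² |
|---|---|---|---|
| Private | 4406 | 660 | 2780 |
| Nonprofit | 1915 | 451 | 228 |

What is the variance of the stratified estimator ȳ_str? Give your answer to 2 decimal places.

1.78

Var(ȳ_str) = Σₕ Wₕ²(1 − fₕ)sₕ²/nₕ with Wₕ = Nₕ/N, N = 6321.
Private: Wₕ = 0.69704161; term = 0.69704161²·(1 − 0.14979573)·2780/660 = 1.7399691.
Nonprofit: Wₕ = 0.30295839; term = 0.30295839²·(1 − 0.23550914)·228/451 = 0.035472891.
Sum = 1.775442.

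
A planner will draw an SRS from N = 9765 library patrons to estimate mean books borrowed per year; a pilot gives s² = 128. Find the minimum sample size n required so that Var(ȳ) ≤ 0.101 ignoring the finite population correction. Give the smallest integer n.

1268

Without fpc, n₀ = s²/D = 128/0.101 = 1267.3267.
Rounding up, n = 1268.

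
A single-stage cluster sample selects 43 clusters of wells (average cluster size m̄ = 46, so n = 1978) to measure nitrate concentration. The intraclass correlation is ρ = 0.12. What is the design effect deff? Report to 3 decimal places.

deff = 1 + (46 − 1)·0.12 = 1 + 5.4 = 6.4.

6.400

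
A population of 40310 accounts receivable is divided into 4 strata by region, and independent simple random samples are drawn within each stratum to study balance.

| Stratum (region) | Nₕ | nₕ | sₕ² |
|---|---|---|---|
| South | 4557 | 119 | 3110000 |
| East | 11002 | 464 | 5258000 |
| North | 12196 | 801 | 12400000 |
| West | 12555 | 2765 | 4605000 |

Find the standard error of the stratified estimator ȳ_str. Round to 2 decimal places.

Var(ȳ_str) = Σₕ Wₕ²(1 − fₕ)sₕ²/nₕ with Wₕ = Nₕ/N, N = 40310.
South: Wₕ = 0.11304887; term = 0.11304887²·(1 − 0.02611367)·3110000/119 = 325.2776.
East: Wₕ = 0.27293476; term = 0.27293476²·(1 − 0.04217415)·5258000/464 = 808.54992.
North: Wₕ = 0.30255520; term = 0.30255520²·(1 − 0.06567727)·12400000/801 = 1324.0224.
West: Wₕ = 0.31146118; term = 0.31146118²·(1 − 0.22023098)·4605000/2765 = 125.98195.
Sum = 2583.8319.
SE = √(2583.8319) = 50.83.

50.83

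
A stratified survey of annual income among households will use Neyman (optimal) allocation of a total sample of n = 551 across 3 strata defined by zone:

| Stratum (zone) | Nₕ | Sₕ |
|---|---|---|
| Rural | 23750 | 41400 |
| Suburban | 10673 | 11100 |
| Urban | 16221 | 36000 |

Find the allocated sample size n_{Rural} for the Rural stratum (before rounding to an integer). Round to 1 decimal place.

Neyman allocation: nₕ = n·NₕSₕ / Σⱼ NⱼSⱼ.
Σ NⱼSⱼ = 23750·41400 + 10673·11100 + 16221·36000 = 1.6856763 × 10^9.
n_{Rural} = 551·23750·41400 / (1.6856763 × 10^9) = 321.4.

321.4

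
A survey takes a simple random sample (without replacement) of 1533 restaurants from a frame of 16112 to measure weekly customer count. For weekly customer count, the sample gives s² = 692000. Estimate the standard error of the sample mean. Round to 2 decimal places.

Under SRS without replacement, Var(ȳ) = (1 − f)·s²/n with f = n/N = 1533/16112 = 0.09514647.
Var(ȳ) = (1 − 0.09514647)·692000/1533 = 0.90485353·451.40248 = 408.45312.
SE(ȳ) = √(408.45312) = 20.21.

20.21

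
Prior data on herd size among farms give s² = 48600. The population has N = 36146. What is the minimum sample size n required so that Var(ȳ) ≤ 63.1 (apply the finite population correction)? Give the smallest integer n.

755

Without fpc, n₀ = s²/D = 48600/63.1 = 770.2060.
With fpc, (1 − n/N)·s²/n ≤ D requires n ≥ n₀/(1 + n₀/N) = 770.2060/(1 + 770.2060/36146) = 754.1367.
Rounding up, n = 755.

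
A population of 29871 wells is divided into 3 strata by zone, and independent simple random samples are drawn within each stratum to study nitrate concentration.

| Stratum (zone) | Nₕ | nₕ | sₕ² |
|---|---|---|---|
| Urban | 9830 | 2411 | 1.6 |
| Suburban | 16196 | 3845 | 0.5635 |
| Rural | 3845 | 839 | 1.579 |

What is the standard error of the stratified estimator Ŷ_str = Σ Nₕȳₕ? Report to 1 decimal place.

Var(Ŷ_str) = Σₕ Nₕ²(1 − fₕ)sₕ²/nₕ.
Urban: 9830²·(1 − 2411/9830)·1.6/2411 = 48397.359.
Suburban: 16196²·(1 − 3845/16196)·0.5635/3845 = 29316.186.
Rural: 3845²·(1 − 839/3845)·1.579/839 = 21752.315.
Sum = 99465.86.
SE = √(99465.86) = 315.4.

315.4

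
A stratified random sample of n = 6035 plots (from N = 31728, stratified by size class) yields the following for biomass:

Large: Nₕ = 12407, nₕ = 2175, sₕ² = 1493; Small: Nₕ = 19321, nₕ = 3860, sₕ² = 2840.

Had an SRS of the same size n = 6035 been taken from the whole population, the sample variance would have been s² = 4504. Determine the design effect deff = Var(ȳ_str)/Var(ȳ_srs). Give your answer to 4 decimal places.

Var(ȳ_str) = Σ Wₕ²(1−fₕ)sₕ²/nₕ with Wₕ = Nₕ/31728:
  Large: (12407/31728)²·(1−2175/12407)·1493/2175 = 0.086565027
  Small: (19321/31728)²·(1−3860/19321)·2840/3860 = 0.2183297
  → Var(ȳ_str) = 0.30489473.
Var(ȳ_srs) = (1 − 6035/31728)·4504/6035 = 0.60435654.
deff = 0.30489473 / 0.60435654 = 0.5045.

0.5045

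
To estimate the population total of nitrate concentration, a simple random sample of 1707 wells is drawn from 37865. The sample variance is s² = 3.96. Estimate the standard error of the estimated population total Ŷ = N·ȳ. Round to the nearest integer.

1782

Var(Ŷ) = N²·Var(ȳ) = N²·(1 − n/N)·s²/n.
f = 1707/37865 = 0.04508121; Var(ȳ) = 0.95491879·3.96/1707 = 0.0022152773.
Var(Ŷ) = 37865² · 0.0022152773 = 3.176172 × 10^6.
SE(Ŷ) = √(3.176172 × 10^6) = 1782.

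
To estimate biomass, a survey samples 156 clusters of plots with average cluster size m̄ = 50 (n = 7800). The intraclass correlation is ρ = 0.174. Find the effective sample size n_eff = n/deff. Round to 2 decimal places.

deff = 1 + (50 − 1)·0.174 = 1 + 8.526 = 9.526.
n_eff = 7800 / 9.526 = 818.81.

818.81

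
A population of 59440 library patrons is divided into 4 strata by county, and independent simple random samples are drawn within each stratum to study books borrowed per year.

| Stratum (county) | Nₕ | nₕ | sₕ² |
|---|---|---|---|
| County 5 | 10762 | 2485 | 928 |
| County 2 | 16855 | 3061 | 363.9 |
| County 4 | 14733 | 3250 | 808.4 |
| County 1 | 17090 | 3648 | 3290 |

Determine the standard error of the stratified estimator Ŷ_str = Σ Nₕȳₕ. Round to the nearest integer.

17612

Var(Ŷ_str) = Σₕ Nₕ²(1 − fₕ)sₕ²/nₕ.
County 5: 10762²·(1 − 2485/10762)·928/2485 = 3.3265 × 10^7.
County 2: 16855²·(1 − 3061/16855)·363.9/3061 = 2.7639979 × 10^7.
County 4: 14733²·(1 − 3250/14733)·808.4/3250 = 4.2081334 × 10^7.
County 1: 17090²·(1 − 3648/17090)·3290/3648 = 2.0717962 × 10^8.
Sum = 3.1016593 × 10^8.
SE = √(3.1016593 × 10^8) = 17612.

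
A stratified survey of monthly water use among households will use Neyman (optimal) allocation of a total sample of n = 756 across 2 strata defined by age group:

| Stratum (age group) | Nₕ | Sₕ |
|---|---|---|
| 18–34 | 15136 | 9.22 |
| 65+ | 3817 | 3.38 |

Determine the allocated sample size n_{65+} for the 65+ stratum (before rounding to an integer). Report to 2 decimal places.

Neyman allocation: nₕ = n·NₕSₕ / Σⱼ NⱼSⱼ.
Σ NⱼSⱼ = 15136·9.22 + 3817·3.38 = 152455.38.
n_{65+} = 756·3817·3.38 / 152455.38 = 63.98.

63.98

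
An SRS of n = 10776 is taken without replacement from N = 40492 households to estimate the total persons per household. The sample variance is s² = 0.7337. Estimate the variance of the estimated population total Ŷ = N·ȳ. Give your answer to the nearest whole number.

81926

Var(Ŷ) = N²·Var(ȳ) = N²·(1 − n/N)·s²/n.
f = 10776/40492 = 0.26612664; Var(ȳ) = 0.73387336·0.7337/10776 = 4.996686 × 10^-5.
Var(Ŷ) = 40492² · (4.996686 × 10^-5) = 81925.767.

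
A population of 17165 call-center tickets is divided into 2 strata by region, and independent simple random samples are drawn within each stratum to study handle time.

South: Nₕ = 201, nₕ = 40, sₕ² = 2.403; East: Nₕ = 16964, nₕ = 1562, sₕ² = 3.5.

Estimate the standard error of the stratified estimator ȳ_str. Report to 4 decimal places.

0.0447

Var(ȳ_str) = Σₕ Wₕ²(1 − fₕ)sₕ²/nₕ with Wₕ = Nₕ/N, N = 17165.
South: Wₕ = 0.01170987; term = 0.01170987²·(1 − 0.19900498)·2.403/40 = 6.5982398 × 10^-6.
East: Wₕ = 0.98829013; term = 0.98829013²·(1 − 0.09207734)·3.5/1562 = 0.0019870316.
Sum = 0.0019936298.
SE = √(0.0019936298) = 0.0447.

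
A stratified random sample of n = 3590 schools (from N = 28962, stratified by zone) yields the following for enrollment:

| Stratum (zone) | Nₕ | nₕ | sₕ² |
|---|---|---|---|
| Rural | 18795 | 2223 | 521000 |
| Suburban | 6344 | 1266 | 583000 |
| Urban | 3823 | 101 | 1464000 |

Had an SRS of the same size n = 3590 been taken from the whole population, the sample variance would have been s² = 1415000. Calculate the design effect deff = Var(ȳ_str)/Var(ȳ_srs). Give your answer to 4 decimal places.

1.0154

Var(ȳ_str) = Σ Wₕ²(1−fₕ)sₕ²/nₕ with Wₕ = Nₕ/28962:
  Rural: (18795/28962)²·(1−2223/18795)·521000/2223 = 87.027883
  Suburban: (6344/28962)²·(1−1266/6344)·583000/1266 = 17.686163
  Urban: (3823/28962)²·(1−101/3823)·1464000/101 = 245.89136
  → Var(ȳ_str) = 350.60541.
Var(ȳ_srs) = (1 − 3590/28962)·1415000/3590 = 345.29329.
deff = 350.60541 / 345.29329 = 1.0154.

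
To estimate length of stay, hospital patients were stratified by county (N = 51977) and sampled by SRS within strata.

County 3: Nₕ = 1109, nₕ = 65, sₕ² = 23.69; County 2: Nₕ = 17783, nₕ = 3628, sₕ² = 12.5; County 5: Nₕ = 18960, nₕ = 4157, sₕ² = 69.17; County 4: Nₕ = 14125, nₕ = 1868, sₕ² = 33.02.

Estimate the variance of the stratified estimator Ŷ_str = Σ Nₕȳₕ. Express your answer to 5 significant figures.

Var(Ŷ_str) = Σₕ Nₕ²(1 − fₕ)sₕ²/nₕ.
County 3: 1109²·(1 − 65/1109)·23.69/65 = 421972.11.
County 2: 17783²·(1 − 3628/17783)·12.5/3628 = 867276.62.
County 5: 18960²·(1 − 4157/18960)·69.17/4157 = 4.6700962 × 10^6.
County 4: 14125²·(1 − 1868/14125)·33.02/1868 = 3.0603623 × 10^6.
Sum = 9.0197072 × 10^6.

9.0197 × 10^6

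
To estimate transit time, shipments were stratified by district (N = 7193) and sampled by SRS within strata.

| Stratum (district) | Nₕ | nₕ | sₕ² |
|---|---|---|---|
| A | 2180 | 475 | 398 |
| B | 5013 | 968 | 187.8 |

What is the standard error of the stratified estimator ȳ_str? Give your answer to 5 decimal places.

0.36909

Var(ȳ_str) = Σₕ Wₕ²(1 − fₕ)sₕ²/nₕ with Wₕ = Nₕ/N, N = 7193.
A: Wₕ = 0.30307243; term = 0.30307243²·(1 − 0.21788991)·398/475 = 0.060193586.
B: Wₕ = 0.69692757; term = 0.69692757²·(1 − 0.19309795)·187.8/968 = 0.076035489.
Sum = 0.13622908.
SE = √(0.13622908) = 0.36909.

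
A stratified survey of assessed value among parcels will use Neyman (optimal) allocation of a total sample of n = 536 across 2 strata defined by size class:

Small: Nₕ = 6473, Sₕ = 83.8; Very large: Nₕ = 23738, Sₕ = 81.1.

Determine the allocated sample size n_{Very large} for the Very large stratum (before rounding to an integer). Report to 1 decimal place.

418.2

Neyman allocation: nₕ = n·NₕSₕ / Σⱼ NⱼSⱼ.
Σ NⱼSⱼ = 6473·83.8 + 23738·81.1 = 2.4675892 × 10^6.
n_{Very large} = 536·23738·81.1 / (2.4675892 × 10^6) = 418.2.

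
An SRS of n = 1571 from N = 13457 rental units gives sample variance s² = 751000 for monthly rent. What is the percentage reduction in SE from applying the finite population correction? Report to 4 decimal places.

6.0182

f = n/N = 1571/13457 = 0.11674222.
SE_no-fpc = √(s²/n) = 21.864114; SE_fpc = √((1−f)s²/n) = 20.548287.
Ratio = √(1−f) = 0.93981795. Reduction = 100·(1 − 0.93981795) = 6.0182%.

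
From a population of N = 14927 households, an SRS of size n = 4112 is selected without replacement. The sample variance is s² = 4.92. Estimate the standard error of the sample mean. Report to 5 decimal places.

0.02944

Under SRS without replacement, Var(ȳ) = (1 − f)·s²/n with f = n/N = 4112/14927 = 0.27547397.
Var(ȳ) = (1 − 0.27547397)·4.92/4112 = 0.72452603·0.0011964981 = 8.6689398 × 10^-4.
SE(ȳ) = √(8.6689398 × 10^-4) = 0.02944.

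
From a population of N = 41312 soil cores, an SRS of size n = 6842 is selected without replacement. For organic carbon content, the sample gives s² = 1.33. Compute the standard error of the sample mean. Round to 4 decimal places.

0.0127

Under SRS without replacement, Var(ȳ) = (1 − f)·s²/n with f = n/N = 6842/41312 = 0.16561774.
Var(ȳ) = (1 − 0.16561774)·1.33/6842 = 0.83438226·1.9438761 × 10^-4 = 1.6219357 × 10^-4.
SE(ȳ) = √(1.6219357 × 10^-4) = 0.0127.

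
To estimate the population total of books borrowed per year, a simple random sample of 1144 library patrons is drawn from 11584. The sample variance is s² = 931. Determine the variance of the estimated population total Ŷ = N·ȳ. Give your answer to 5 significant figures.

Var(Ŷ) = N²·Var(ȳ) = N²·(1 − n/N)·s²/n.
f = 1144/11584 = 0.09875691; Var(ȳ) = 0.90124309·931/1144 = 0.73344171.
Var(Ŷ) = 11584² · 0.73344171 = 9.8419851 × 10^7.

9.8420 × 10^7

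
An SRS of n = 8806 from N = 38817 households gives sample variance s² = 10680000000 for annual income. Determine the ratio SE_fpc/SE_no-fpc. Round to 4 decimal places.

f = n/N = 8806/38817 = 0.22685937.
SE_no-fpc = √(s²/n) = 1101.2763; SE_fpc = √((1−f)s²/n) = 968.33479.
Ratio = √(1−f) = 0.87928416.

0.8793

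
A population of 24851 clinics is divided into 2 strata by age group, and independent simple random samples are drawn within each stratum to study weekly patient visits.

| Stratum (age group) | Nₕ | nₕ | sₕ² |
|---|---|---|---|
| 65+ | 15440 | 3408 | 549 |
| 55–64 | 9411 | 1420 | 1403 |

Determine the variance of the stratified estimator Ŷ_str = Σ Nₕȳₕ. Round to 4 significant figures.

Var(Ŷ_str) = Σₕ Nₕ²(1 − fₕ)sₕ²/nₕ.
65+: 15440²·(1 − 3408/15440)·549/3408 = 2.9926634 × 10^7.
55–64: 9411²·(1 − 1420/9411)·1403/1420 = 7.430298 × 10^7.
Sum = 1.0422961 × 10^8.

1.042 × 10^8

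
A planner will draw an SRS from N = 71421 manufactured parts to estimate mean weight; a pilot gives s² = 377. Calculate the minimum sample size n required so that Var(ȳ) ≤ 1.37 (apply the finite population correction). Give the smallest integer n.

275

Without fpc, n₀ = s²/D = 377/1.37 = 275.1825.
With fpc, (1 − n/N)·s²/n ≤ D requires n ≥ n₀/(1 + n₀/N) = 275.1825/(1 + 275.1825/71421) = 274.1263.
Rounding up, n = 275.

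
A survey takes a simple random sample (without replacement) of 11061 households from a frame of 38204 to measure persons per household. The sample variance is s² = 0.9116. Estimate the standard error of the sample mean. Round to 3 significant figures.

0.00765

Under SRS without replacement, Var(ȳ) = (1 − f)·s²/n with f = n/N = 11061/38204 = 0.28952466.
Var(ȳ) = (1 − 0.28952466)·0.9116/11061 = 0.71047534·8.2415695 × 10^-5 = 5.8554319 × 10^-5.
SE(ȳ) = √(5.8554319 × 10^-5) = 0.00765.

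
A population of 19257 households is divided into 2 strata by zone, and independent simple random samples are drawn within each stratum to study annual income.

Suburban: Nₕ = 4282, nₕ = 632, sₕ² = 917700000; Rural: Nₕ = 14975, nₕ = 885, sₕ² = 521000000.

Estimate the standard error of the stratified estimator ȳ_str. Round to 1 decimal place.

Var(ȳ_str) = Σₕ Wₕ²(1 − fₕ)sₕ²/nₕ with Wₕ = Nₕ/N, N = 19257.
Suburban: Wₕ = 0.22236070; term = 0.22236070²·(1 − 0.14759458)·917700000/632 = 61199.225.
Rural: Wₕ = 0.77763930; term = 0.77763930²·(1 − 0.05909850)·521000000/885 = 334961.6.
Sum = 396160.83.
SE = √(396160.83) = 629.4.

629.4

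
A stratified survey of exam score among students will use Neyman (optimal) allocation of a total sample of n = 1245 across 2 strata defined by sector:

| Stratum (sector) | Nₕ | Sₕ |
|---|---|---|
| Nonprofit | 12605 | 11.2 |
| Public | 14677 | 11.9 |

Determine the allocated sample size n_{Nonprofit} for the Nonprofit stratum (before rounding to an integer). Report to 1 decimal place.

Neyman allocation: nₕ = n·NₕSₕ / Σⱼ NⱼSⱼ.
Σ NⱼSⱼ = 12605·11.2 + 14677·11.9 = 315832.3.
n_{Nonprofit} = 1245·12605·11.2 / 315832.3 = 556.5.

556.5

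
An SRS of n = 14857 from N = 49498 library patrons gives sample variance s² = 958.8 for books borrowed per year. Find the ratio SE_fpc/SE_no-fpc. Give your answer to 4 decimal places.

f = n/N = 14857/49498 = 0.30015354.
SE_no-fpc = √(s²/n) = 0.25403786; SE_fpc = √((1−f)s²/n) = 0.21252001.
Ratio = √(1−f) = 0.83656826.

0.8366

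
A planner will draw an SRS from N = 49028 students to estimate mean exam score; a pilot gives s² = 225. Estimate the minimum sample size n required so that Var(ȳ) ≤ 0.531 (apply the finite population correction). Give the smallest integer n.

421

Without fpc, n₀ = s²/D = 225/0.531 = 423.7288.
With fpc, (1 − n/N)·s²/n ≤ D requires n ≥ n₀/(1 + n₀/N) = 423.7288/(1 + 423.7288/49028) = 420.0981.
Rounding up, n = 421.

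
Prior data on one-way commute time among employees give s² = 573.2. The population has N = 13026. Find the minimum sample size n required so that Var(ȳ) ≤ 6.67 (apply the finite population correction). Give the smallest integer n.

Without fpc, n₀ = s²/D = 573.2/6.67 = 85.9370.
With fpc, (1 − n/N)·s²/n ≤ D requires n ≥ n₀/(1 + n₀/N) = 85.9370/(1 + 85.9370/13026) = 85.3738.
Rounding up, n = 86.

86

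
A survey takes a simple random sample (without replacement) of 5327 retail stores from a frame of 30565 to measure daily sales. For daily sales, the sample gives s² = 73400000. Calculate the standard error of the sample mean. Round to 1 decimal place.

Under SRS without replacement, Var(ȳ) = (1 − f)·s²/n with f = n/N = 5327/30565 = 0.17428431.
Var(ȳ) = (1 − 0.17428431)·73400000/5327 = 0.82571569·13778.862 = 11377.423.
SE(ȳ) = √(11377.423) = 106.7.

106.7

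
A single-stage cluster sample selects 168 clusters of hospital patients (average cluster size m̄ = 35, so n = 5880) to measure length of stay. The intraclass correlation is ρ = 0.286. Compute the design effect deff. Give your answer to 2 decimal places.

10.72

deff = 1 + (35 − 1)·0.286 = 1 + 9.724 = 10.724.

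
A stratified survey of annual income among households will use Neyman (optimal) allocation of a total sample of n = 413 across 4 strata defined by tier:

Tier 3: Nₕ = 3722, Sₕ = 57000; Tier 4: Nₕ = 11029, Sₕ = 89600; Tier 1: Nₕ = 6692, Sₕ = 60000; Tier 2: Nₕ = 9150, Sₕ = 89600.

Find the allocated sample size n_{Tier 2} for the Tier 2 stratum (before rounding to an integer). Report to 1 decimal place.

139.8

Neyman allocation: nₕ = n·NₕSₕ / Σⱼ NⱼSⱼ.
Σ NⱼSⱼ = 3722·57000 + 11029·89600 + 6692·60000 + 9150·89600 = 2.4217124 × 10^9.
n_{Tier 2} = 413·9150·89600 / (2.4217124 × 10^9) = 139.8.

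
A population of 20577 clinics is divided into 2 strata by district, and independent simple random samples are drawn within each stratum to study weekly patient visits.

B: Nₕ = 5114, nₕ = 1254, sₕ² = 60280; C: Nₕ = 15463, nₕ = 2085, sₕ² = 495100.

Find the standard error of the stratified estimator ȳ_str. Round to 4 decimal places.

10.8745

Var(ȳ_str) = Σₕ Wₕ²(1 − fₕ)sₕ²/nₕ with Wₕ = Nₕ/N, N = 20577.
B: Wₕ = 0.24852991; term = 0.24852991²·(1 − 0.24520923)·60280/1254 = 2.2410917.
C: Wₕ = 0.75147009; term = 0.75147009²·(1 − 0.13483800)·495100/2085 = 116.01328.
Sum = 118.25437.
SE = √(118.25437) = 10.8745.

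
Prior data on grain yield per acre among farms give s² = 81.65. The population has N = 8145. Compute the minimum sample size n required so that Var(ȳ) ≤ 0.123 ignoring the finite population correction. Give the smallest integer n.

Without fpc, n₀ = s²/D = 81.65/0.123 = 663.8211.
Rounding up, n = 664.

664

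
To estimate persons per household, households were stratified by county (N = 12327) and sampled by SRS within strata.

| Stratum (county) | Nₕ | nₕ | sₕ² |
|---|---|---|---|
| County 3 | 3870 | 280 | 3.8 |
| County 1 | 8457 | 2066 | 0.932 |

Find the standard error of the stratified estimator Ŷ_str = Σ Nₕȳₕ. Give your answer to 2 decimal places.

461.45

Var(Ŷ_str) = Σₕ Nₕ²(1 − fₕ)sₕ²/nₕ.
County 3: 3870²·(1 − 280/3870)·3.8/280 = 188551.93.
County 1: 8457²·(1 − 2066/8457)·0.932/2066 = 24382.08.
Sum = 212934.01.
SE = √(212934.01) = 461.45.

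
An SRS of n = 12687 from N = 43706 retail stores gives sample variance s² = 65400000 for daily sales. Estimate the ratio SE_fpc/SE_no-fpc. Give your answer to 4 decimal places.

0.8424

f = n/N = 12687/43706 = 0.29028051.
SE_no-fpc = √(s²/n) = 71.797514; SE_fpc = √((1−f)s²/n) = 60.485708.
Ratio = √(1−f) = 0.84244851.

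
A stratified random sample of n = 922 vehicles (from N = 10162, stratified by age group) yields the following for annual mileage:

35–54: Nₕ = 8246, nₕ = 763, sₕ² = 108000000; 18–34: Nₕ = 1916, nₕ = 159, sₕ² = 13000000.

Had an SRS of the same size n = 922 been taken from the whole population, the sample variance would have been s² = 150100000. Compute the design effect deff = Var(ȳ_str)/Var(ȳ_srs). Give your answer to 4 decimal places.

Var(ȳ_str) = Σ Wₕ²(1−fₕ)sₕ²/nₕ with Wₕ = Nₕ/10162:
  35–54: (8246/10162)²·(1−763/8246)·108000000/763 = 84578.487
  18–34: (1916/10162)²·(1−159/1916)·13000000/159 = 2665.3553
  → Var(ȳ_str) = 87243.842.
Var(ȳ_srs) = (1 − 922/10162)·150100000/922 = 148027.55.
deff = 87243.842 / 148027.55 = 0.5894.

0.5894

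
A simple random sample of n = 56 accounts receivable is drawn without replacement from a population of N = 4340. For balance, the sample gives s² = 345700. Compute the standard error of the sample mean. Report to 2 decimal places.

Under SRS without replacement, Var(ȳ) = (1 − f)·s²/n with f = n/N = 56/4340 = 0.01290323.
Var(ȳ) = (1 − 0.01290323)·345700/56 = 0.98709677·6173.2143 = 6093.5599.
SE(ȳ) = √(6093.5599) = 78.06.

78.06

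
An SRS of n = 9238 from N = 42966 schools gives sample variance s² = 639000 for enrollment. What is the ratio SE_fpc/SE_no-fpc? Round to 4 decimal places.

f = n/N = 9238/42966 = 0.21500722.
SE_no-fpc = √(s²/n) = 8.3168994; SE_fpc = √((1−f)s²/n) = 7.3687578.
Ratio = √(1−f) = 0.88599819.

0.8860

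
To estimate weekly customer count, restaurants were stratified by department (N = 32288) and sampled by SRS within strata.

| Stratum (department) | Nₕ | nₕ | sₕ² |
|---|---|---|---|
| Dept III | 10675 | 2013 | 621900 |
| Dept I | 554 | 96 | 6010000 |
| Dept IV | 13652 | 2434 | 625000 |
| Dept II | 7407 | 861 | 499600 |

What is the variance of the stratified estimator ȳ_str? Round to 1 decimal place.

107.3

Var(ȳ_str) = Σₕ Wₕ²(1 − fₕ)sₕ²/nₕ with Wₕ = Nₕ/N, N = 32288.
Dept III: Wₕ = 0.33061819; term = 0.33061819²·(1 − 0.18857143)·621900/2013 = 27.401892.
Dept I: Wₕ = 0.01715808; term = 0.01715808²·(1 − 0.17328520)·6010000/96 = 15.236885.
Dept IV: Wₕ = 0.42281962; term = 0.42281962²·(1 − 0.17828890)·625000/2434 = 37.721493.
Dept II: Wₕ = 0.22940411; term = 0.22940411²·(1 − 0.11624139)·499600/861 = 26.987045.
Sum = 107.34732.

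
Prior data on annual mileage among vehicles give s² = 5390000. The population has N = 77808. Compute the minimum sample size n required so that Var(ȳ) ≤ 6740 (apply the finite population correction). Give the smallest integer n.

792

Without fpc, n₀ = s²/D = 5390000/6740 = 799.7033.
With fpc, (1 − n/N)·s²/n ≤ D requires n ≥ n₀/(1 + n₀/N) = 799.7033/(1 + 799.7033/77808) = 791.5676.
Rounding up, n = 792.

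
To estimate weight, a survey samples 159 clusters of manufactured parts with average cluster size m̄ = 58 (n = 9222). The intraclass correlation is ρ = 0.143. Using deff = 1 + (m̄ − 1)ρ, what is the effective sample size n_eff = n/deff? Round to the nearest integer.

deff = 1 + (58 − 1)·0.143 = 1 + 8.151 = 9.151.
n_eff = 9222 / 9.151 = 1008.

1008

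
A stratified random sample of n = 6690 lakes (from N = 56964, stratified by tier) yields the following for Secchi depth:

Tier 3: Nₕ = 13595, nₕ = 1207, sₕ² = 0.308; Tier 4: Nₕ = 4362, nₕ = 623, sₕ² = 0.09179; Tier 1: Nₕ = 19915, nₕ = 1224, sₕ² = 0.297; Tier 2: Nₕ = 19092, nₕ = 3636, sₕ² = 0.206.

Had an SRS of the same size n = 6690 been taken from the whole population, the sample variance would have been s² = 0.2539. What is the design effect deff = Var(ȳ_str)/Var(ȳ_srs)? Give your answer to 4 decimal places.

Var(ȳ_str) = Σ Wₕ²(1−fₕ)sₕ²/nₕ with Wₕ = Nₕ/56964:
  Tier 3: (13595/56964)²·(1−1207/13595)·0.308/1207 = 1.3244114 × 10^-5
  Tier 4: (4362/56964)²·(1−623/4362)·0.09179/623 = 7.4053825 × 10^-7
  Tier 1: (19915/56964)²·(1−1224/19915)·0.297/1224 = 2.7834724 × 10^-5
  Tier 2: (19092/56964)²·(1−3636/19092)·0.206/3636 = 5.1521788 × 10^-6
  → Var(ȳ_str) = 4.6971555 × 10^-5.
Var(ȳ_srs) = (1 − 6690/56964)·0.2539/6690 = 3.3494966 × 10^-5.
deff = (4.6971555 × 10^-5) / (3.3494966 × 10^-5) = 1.4023.

1.4023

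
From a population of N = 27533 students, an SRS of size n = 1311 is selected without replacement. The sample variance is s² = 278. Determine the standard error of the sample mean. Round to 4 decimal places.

0.4494

Under SRS without replacement, Var(ȳ) = (1 − f)·s²/n with f = n/N = 1311/27533 = 0.04761559.
Var(ȳ) = (1 − 0.04761559)·278/1311 = 0.95238441·0.21205187 = 0.20195489.
SE(ȳ) = √(0.20195489) = 0.4494.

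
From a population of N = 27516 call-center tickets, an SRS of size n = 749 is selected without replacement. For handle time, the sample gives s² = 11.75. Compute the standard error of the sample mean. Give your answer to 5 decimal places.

0.12353

Under SRS without replacement, Var(ȳ) = (1 − f)·s²/n with f = n/N = 749/27516 = 0.02722053.
Var(ȳ) = (1 − 0.02722053)·11.75/749 = 0.97277947·0.015687583 = 0.015260559.
SE(ȳ) = √(0.015260559) = 0.12353.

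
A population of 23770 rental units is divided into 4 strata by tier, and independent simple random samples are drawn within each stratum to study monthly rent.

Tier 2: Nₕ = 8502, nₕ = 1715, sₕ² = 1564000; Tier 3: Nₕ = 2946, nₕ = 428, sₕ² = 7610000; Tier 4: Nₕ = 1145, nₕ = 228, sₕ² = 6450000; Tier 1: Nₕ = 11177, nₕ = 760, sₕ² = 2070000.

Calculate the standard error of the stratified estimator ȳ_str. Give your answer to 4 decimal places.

Var(ȳ_str) = Σₕ Wₕ²(1 − fₕ)sₕ²/nₕ with Wₕ = Nₕ/N, N = 23770.
Tier 2: Wₕ = 0.35767775; term = 0.35767775²·(1 − 0.20171724)·1564000/1715 = 93.135063.
Tier 3: Wₕ = 0.12393774; term = 0.12393774²·(1 − 0.14528174)·7610000/428 = 233.4377.
Tier 4: Wₕ = 0.04816996; term = 0.04816996²·(1 − 0.19912664)·6450000/228 = 52.570405.
Tier 1: Wₕ = 0.47021456; term = 0.47021456²·(1 − 0.06799678)·2070000/760 = 561.26286.
Sum = 940.40603.
SE = √(940.40603) = 30.6660.

30.6660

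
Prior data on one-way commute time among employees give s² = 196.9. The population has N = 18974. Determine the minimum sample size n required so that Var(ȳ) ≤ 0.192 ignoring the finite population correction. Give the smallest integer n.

1026

Without fpc, n₀ = s²/D = 196.9/0.192 = 1025.5208.
Rounding up, n = 1026.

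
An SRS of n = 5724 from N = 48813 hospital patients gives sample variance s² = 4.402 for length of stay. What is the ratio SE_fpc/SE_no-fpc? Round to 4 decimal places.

0.9395

f = n/N = 5724/48813 = 0.11726384.
SE_no-fpc = √(s²/n) = 0.027731618; SE_fpc = √((1−f)s²/n) = 0.026054975.
Ratio = √(1−f) = 0.93954040.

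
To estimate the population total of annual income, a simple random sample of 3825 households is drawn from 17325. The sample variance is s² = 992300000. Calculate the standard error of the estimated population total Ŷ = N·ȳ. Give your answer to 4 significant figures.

Var(Ŷ) = N²·Var(ȳ) = N²·(1 − n/N)·s²/n.
f = 3825/17325 = 0.22077922; Var(ȳ) = 0.77922078·992300000/3825 = 202149.22.
Var(Ŷ) = 17325² · 202149.22 = 6.0676225 × 10^13.
SE(Ŷ) = √(6.0676225 × 10^13) = 7.789 × 10^6.

7.789 × 10^6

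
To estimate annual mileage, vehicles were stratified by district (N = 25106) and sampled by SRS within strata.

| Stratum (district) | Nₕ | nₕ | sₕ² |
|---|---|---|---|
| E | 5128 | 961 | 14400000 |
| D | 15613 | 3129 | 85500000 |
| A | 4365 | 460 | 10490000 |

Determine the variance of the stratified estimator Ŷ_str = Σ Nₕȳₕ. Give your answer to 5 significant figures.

Var(Ŷ_str) = Σₕ Nₕ²(1 − fₕ)sₕ²/nₕ.
E: 5128²·(1 − 961/5128)·14400000/961 = 3.2019211 × 10^11.
D: 15613²·(1 − 3129/15613)·85500000/3129 = 5.325994 × 10^12.
A: 4365²·(1 − 460/4365)·10490000/460 = 3.8870752 × 10^11.
Sum = 6.0348936 × 10^12.

6.0349 × 10^12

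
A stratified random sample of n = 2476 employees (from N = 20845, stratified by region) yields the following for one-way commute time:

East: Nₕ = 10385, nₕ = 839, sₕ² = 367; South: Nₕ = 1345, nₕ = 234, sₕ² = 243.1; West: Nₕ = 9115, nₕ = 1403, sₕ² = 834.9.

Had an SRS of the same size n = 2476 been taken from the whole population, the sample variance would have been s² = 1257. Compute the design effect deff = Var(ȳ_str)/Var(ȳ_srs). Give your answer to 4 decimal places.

Var(ȳ_str) = Σ Wₕ²(1−fₕ)sₕ²/nₕ with Wₕ = Nₕ/20845:
  East: (10385/20845)²·(1−839/10385)·367/839 = 0.09979947
  South: (1345/20845)²·(1−234/1345)·243.1/234 = 0.0035727419
  West: (9115/20845)²·(1−1403/9115)·834.9/1403 = 0.096271266
  → Var(ȳ_str) = 0.19964348.
Var(ȳ_srs) = (1 − 2476/20845)·1257/2476 = 0.44737144.
deff = 0.19964348 / 0.44737144 = 0.4463.

0.4463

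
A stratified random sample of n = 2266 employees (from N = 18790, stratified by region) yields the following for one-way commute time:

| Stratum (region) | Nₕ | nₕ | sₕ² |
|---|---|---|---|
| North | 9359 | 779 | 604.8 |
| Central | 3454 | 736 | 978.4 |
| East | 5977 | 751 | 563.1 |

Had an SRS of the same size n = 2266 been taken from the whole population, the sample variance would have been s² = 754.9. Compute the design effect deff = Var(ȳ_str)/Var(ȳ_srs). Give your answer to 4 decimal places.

Var(ȳ_str) = Σ Wₕ²(1−fₕ)sₕ²/nₕ with Wₕ = Nₕ/18790:
  North: (9359/18790)²·(1−779/9359)·604.8/779 = 0.17657837
  Central: (3454/18790)²·(1−736/3454)·978.4/736 = 0.03534735
  East: (5977/18790)²·(1−751/5977)·563.1/751 = 0.066335299
  → Var(ȳ_str) = 0.27826102.
Var(ȳ_srs) = (1 − 2266/18790)·754.9/2266 = 0.29296648.
deff = 0.27826102 / 0.29296648 = 0.9498.

0.9498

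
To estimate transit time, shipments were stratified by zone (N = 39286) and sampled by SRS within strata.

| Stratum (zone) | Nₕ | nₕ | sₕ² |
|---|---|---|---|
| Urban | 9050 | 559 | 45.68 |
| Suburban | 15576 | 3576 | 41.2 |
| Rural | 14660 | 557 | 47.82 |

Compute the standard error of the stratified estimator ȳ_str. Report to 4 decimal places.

0.1302

Var(ȳ_str) = Σₕ Wₕ²(1 − fₕ)sₕ²/nₕ with Wₕ = Nₕ/N, N = 39286.
Urban: Wₕ = 0.23036196; term = 0.23036196²·(1 − 0.06176796)·45.68/559 = 0.0040686102.
Suburban: Wₕ = 0.39647712; term = 0.39647712²·(1 − 0.22958398)·41.2/3576 = 0.0013952797.
Rural: Wₕ = 0.37316092; term = 0.37316092²·(1 − 0.03799454)·47.82/557 = 0.011500699.
Sum = 0.016964589.
SE = √(0.016964589) = 0.1302.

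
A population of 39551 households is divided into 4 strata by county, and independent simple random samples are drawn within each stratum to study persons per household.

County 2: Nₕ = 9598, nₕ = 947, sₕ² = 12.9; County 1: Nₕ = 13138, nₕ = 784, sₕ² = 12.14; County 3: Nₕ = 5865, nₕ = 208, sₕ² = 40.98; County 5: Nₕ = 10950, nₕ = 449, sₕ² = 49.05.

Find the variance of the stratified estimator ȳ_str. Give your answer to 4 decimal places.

Var(ȳ_str) = Σₕ Wₕ²(1 − fₕ)sₕ²/nₕ with Wₕ = Nₕ/N, N = 39551.
County 2: Wₕ = 0.24267402; term = 0.24267402²·(1 − 0.09866639)·12.9/947 = 7.2305586 × 10^-4.
County 1: Wₕ = 0.33217871; term = 0.33217871²·(1 − 0.05967423)·12.14/784 = 0.0016066621.
County 3: Wₕ = 0.14828955; term = 0.14828955²·(1 − 0.03546462)·40.98/208 = 0.0041787643.
County 5: Wₕ = 0.27685773; term = 0.27685773²·(1 − 0.04100457)·49.05/449 = 0.0080301288.
Sum = 0.014538611.

0.0145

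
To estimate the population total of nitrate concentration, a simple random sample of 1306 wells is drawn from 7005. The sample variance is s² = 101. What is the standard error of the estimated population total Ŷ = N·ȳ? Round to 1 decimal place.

1757.1

Var(Ŷ) = N²·Var(ȳ) = N²·(1 − n/N)·s²/n.
f = 1306/7005 = 0.18643826; Var(ȳ) = 0.81356174·101/1306 = 0.062917103.
Var(Ŷ) = 7005² · 0.062917103 = 3.0873438 × 10^6.
SE(Ŷ) = √(3.0873438 × 10^6) = 1757.1.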